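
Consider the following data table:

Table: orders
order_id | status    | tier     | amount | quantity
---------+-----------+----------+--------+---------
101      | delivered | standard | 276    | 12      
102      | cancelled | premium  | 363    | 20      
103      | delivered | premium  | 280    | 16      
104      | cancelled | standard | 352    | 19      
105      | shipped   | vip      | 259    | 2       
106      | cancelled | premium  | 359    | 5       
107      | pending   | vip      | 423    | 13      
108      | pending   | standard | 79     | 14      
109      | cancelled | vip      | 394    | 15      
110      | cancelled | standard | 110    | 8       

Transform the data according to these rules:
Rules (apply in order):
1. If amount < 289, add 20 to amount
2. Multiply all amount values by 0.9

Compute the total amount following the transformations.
2695.5

Step 1: Apply Rule 1 - Add 20 to records with amount < 289
  - 5 records affected: 1004 + (5 × 20) = 1104
  - Unaffected records: 1891
  - Sum after Rule 1: 2995
Step 2: Apply Rule 2 - Multiply all by 0.9
  - 2995 × 0.9 = 2695.5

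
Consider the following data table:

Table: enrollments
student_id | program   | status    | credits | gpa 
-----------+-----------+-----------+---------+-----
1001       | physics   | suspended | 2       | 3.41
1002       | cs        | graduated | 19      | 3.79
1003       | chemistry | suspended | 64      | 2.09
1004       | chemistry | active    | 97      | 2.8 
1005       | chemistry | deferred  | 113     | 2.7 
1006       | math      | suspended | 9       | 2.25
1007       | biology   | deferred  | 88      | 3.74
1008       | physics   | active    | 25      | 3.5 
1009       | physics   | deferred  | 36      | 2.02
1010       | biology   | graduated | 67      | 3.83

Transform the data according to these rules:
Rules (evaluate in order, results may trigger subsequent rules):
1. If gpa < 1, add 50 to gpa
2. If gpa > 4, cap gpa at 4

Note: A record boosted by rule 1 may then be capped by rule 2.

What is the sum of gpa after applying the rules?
30.13

Step 1: Apply rule 1 to records with gpa < 1
  - 0 records get bonus of 50
  - Of these, 0 records then exceed 4 and get capped
Step 2: Apply rule 2 to records with gpa > 4
  - 0 records (original) are capped
Step 3: Calculate final sum = 30.13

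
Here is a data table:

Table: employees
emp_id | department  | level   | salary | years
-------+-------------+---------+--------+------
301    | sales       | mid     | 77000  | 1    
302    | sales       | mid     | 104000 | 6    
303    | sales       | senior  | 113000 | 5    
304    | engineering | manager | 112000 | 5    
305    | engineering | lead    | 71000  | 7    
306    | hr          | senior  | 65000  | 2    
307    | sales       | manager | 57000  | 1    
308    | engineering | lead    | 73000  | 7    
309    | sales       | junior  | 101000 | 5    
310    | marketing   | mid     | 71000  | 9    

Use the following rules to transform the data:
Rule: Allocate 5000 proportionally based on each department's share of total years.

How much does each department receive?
engineering: 1979.17, hr: 208.33, marketing: 937.5, sales: 1875.0

Step 1: Calculate total years = 48
Step 2: Calculate each department's proportion:
  engineering: 19/48 = 39.58% → 1979.17
  hr: 2/48 = 4.17% → 208.33
  marketing: 9/48 = 18.75% → 937.5
  sales: 18/48 = 37.50% → 1875.0
Step 3: Verify: sum of allocations ≈ 5000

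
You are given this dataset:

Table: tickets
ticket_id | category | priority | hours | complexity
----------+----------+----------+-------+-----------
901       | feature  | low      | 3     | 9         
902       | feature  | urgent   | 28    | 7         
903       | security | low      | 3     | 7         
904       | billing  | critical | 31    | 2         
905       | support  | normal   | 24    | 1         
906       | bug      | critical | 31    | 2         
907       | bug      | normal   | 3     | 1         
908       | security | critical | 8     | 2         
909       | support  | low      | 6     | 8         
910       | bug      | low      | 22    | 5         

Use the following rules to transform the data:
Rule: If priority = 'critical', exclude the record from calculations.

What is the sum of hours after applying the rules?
89

Step 1: Identify records where priority = 'critical'
Step 2: The excluded records sum to 70
Step 3: Original total hours = 159
Step 4: Remaining total = 159 - 70 = 89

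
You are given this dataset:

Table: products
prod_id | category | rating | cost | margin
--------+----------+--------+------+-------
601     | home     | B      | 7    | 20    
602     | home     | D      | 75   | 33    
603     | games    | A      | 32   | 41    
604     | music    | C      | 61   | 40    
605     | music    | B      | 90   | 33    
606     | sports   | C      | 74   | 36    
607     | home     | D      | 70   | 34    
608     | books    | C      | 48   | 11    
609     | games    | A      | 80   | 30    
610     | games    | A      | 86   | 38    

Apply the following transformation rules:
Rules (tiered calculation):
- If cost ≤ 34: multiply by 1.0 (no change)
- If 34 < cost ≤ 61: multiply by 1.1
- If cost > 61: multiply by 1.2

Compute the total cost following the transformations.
728.9

Step 1: Tier 1 (cost ≤ 34): 2 records, sum = 39 × 1.0 = 39.0
Step 2: Tier 2 (34 < cost ≤ 61): 2 records, sum = 109 × 1.1 = 119.9
Step 3: Tier 3 (cost > 61): 6 records, sum = 475 × 1.2 = 570.0
Step 4: Final sum = 39.0 + 119.9 + 570.0 = 728.9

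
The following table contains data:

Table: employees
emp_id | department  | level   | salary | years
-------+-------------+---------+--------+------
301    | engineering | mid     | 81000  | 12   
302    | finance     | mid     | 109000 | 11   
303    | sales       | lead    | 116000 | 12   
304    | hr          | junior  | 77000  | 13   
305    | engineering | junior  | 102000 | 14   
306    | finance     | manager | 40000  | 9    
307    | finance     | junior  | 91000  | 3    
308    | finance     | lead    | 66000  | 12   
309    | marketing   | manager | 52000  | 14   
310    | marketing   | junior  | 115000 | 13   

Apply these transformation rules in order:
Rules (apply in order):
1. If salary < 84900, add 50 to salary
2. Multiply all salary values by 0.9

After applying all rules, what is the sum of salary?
764325.0

Step 1: Apply Rule 1 - Add 50 to records with salary < 84900
  - 5 records affected: 316000 + (5 × 50) = 316250
  - Unaffected records: 533000
  - Sum after Rule 1: 849250
Step 2: Apply Rule 2 - Multiply all by 0.9
  - 849250 × 0.9 = 764325.0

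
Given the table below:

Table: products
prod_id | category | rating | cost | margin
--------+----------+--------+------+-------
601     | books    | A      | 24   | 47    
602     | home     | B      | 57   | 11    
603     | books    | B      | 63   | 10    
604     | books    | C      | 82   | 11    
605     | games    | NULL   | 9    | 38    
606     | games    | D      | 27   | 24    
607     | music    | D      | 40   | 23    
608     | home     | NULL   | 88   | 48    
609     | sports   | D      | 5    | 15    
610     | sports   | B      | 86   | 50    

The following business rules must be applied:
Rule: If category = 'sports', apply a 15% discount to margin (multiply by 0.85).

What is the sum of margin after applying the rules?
267.25

Step 1: Records with category = 'sports' have total margin = 65
Step 2: Apply multiplier: 65 × 0.85 = 55.25
Step 3: Other records total: 212
Step 4: Final sum = 55.25 + 212 = 267.25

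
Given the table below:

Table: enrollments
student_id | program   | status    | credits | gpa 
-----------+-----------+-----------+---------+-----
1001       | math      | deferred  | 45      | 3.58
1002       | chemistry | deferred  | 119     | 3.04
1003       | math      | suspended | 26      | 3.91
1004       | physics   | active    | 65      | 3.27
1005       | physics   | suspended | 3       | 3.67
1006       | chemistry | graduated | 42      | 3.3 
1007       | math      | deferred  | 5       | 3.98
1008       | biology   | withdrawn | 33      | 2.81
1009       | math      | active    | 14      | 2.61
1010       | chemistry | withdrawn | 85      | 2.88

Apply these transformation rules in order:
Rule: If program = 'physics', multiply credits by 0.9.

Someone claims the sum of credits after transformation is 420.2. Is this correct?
No, the correct result is 430.2.

Step 1: Calculate the correct sum after transformation
Step 2: Apply multiplier 0.9 to records where program = 'physics'
Step 3: Correct result = 430.2
Step 4: Claimed result = 420.2
Step 5: 430.2 ≠ 420.2
Conclusion: The claimed result is incorrect. The correct answer is 430.2.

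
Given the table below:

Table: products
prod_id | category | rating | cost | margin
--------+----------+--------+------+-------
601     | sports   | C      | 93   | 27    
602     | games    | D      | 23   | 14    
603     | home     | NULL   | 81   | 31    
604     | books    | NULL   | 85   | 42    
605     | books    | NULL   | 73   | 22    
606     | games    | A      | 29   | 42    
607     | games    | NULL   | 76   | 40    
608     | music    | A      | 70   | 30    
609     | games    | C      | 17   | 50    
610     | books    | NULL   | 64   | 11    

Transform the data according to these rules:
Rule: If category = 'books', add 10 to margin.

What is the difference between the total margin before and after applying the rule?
30

Step 1: Original sum of margin = 309
Step 2: 3 records have category = 'books'
Step 3: Each affected record changes by 10
Step 4: Total change = 3 × 10 = 30
Step 5: New sum = 309 + 30 = 339
Step 6: Difference = |339 - 309| = 30
        (Sum increased by 30)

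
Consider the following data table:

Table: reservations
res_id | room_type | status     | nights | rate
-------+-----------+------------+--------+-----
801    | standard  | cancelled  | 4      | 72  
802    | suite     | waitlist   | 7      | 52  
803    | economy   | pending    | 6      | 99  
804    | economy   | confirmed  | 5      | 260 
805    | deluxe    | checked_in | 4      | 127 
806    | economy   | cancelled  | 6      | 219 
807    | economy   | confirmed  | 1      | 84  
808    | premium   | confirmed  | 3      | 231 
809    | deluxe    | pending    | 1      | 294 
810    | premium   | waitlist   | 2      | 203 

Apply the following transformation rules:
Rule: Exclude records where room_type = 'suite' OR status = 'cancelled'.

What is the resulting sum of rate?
1298

Step 1: Find records where room_type = 'suite' OR status = 'cancelled'
Step 2: 3 records match, summing to 343
Step 3: Original sum: 1641
Step 4: Remaining sum = 1641 - 343 = 1298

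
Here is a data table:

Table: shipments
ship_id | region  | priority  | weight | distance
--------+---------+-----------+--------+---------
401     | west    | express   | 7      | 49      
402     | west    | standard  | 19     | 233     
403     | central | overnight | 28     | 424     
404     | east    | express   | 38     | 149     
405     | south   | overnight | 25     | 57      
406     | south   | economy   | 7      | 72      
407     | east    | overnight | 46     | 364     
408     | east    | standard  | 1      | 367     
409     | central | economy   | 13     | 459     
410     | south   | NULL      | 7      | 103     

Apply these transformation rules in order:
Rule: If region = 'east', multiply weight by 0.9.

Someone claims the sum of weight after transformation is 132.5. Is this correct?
No, the correct result is 182.5.

Step 1: Calculate the correct sum after transformation
Step 2: Apply multiplier 0.9 to records where region = 'east'
Step 3: Correct result = 182.5
Step 4: Claimed result = 132.5
Step 5: 182.5 ≠ 132.5
Conclusion: The claimed result is incorrect. The correct answer is 182.5.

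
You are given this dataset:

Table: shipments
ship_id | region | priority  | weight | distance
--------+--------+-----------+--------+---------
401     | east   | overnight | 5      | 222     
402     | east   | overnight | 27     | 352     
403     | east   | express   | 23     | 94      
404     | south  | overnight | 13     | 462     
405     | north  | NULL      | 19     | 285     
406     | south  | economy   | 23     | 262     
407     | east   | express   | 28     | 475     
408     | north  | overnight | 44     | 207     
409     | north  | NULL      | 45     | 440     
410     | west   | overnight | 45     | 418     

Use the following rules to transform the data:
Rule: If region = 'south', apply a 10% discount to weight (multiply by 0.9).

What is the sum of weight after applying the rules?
268.4

Step 1: Records with region = 'south' have total weight = 36
Step 2: Apply multiplier: 36 × 0.9 = 32.4
Step 3: Other records total: 236
Step 4: Final sum = 32.4 + 236 = 268.4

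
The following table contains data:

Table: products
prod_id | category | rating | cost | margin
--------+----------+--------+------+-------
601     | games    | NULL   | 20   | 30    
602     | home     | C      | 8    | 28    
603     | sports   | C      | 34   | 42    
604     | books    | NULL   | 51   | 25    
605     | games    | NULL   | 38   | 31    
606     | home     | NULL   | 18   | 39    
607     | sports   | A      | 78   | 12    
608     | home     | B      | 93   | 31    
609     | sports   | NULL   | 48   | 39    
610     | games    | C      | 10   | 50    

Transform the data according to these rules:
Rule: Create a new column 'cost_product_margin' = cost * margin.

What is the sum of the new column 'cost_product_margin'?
11598

Step 1: For each record, compute cost * margin
Example calculations:
  20 * 30 = 600
  8 * 28 = 224
  34 * 42 = 1428
  ...
Step 2: Sum all derived values
Step 3: Total = 11598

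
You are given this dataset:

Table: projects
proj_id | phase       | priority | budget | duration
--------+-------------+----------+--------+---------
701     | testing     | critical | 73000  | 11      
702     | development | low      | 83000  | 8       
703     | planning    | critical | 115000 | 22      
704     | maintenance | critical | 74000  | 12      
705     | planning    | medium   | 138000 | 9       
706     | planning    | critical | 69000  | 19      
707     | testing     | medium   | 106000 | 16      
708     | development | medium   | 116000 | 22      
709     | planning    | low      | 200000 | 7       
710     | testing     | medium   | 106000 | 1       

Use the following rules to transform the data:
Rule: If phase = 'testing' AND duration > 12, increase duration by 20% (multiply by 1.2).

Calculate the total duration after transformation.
130.2

Step 1: Find records where phase = 'testing' AND duration > 12
Step 2: 1 records match, summing to 16
Step 3: After multiplier: 16 × 1.2 = 19.2
Step 4: Unaffected records sum: 111
Step 5: Final sum = 19.2 + 111 = 130.2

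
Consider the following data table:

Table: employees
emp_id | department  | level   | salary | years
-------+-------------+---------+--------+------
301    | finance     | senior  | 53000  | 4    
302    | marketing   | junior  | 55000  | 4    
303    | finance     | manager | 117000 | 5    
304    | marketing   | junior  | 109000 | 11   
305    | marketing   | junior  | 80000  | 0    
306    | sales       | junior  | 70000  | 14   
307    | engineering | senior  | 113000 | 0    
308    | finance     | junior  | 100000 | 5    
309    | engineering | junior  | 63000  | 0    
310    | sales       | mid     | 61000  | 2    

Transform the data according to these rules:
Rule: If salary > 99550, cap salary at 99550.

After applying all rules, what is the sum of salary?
780200

Step 1: 4 records have salary > 99550
Step 2: These records originally summed to 439000
Step 3: After capping: 4 × 99550 = 398200
Step 4: Unaffected records sum: 382000
Step 5: Final sum = 398200 + 382000 = 780200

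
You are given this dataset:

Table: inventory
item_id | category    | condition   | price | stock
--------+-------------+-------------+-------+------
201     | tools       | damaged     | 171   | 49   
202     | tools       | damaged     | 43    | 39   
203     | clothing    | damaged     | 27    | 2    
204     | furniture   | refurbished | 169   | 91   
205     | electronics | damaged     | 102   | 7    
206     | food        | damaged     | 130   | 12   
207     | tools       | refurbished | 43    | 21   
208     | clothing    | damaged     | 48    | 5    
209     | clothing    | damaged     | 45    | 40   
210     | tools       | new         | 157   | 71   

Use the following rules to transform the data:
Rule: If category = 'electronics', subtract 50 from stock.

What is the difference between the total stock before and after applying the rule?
50

Step 1: Original sum of stock = 337
Step 2: 1 records have category = 'electronics'
Step 3: Each affected record changes by -50
Step 4: Total change = 1 × -50 = -50
Step 5: New sum = 337 + -50 = 287
Step 6: Difference = |287 - 337| = 50
        (Sum decreased by 50)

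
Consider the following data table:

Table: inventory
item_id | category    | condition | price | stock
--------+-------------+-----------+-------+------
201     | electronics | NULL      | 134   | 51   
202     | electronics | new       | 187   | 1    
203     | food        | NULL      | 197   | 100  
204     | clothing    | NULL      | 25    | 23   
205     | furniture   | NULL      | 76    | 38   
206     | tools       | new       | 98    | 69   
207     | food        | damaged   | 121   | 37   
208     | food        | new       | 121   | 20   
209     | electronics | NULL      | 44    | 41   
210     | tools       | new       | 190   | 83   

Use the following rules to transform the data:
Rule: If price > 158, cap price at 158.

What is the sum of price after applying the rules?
1093

Step 1: 3 records have price > 158
Step 2: These records originally summed to 574
Step 3: After capping: 3 × 158 = 474
Step 4: Unaffected records sum: 619
Step 5: Final sum = 474 + 619 = 1093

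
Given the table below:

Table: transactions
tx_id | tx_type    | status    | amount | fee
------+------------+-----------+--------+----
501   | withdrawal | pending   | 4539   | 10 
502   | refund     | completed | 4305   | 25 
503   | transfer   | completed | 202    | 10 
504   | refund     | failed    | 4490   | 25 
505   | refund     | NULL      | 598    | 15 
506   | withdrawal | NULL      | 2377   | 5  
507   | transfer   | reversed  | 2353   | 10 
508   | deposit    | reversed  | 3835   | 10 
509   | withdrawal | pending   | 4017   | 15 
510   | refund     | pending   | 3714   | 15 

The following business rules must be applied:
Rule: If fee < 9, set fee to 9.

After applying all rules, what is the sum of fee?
144

Step 1: 1 records have fee < 9
Step 2: These records originally summed to 5
Step 3: After setting to minimum: 1 × 9 = 9
Step 4: Unaffected records sum: 135
Step 5: Final sum = 9 + 135 = 144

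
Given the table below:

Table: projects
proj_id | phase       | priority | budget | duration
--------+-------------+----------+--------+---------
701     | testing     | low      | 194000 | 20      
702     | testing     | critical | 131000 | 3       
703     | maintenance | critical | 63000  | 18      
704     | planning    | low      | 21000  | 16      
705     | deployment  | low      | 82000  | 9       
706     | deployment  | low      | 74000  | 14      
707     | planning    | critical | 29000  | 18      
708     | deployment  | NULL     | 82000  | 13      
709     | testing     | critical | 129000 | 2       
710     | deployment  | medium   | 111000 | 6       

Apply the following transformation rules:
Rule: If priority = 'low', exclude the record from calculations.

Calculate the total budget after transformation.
545000

Step 1: Identify records where priority = 'low'
Step 2: The excluded records sum to 371000
Step 3: Original total budget = 916000
Step 4: Remaining total = 916000 - 371000 = 545000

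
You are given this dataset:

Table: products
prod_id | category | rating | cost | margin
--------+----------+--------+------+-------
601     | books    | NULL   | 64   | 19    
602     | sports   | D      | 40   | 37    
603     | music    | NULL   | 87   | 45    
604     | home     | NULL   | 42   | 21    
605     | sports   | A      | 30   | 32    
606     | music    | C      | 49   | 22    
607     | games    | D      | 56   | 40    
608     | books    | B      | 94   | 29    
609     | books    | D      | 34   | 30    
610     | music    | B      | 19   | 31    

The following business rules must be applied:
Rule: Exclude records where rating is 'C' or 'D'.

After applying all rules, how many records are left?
6

Step 1: Count records to exclude
  - 1 (C) + 3 (D) = 4 records
Step 2: Total records: 10
Step 3: Remaining = 10 - 4 = 6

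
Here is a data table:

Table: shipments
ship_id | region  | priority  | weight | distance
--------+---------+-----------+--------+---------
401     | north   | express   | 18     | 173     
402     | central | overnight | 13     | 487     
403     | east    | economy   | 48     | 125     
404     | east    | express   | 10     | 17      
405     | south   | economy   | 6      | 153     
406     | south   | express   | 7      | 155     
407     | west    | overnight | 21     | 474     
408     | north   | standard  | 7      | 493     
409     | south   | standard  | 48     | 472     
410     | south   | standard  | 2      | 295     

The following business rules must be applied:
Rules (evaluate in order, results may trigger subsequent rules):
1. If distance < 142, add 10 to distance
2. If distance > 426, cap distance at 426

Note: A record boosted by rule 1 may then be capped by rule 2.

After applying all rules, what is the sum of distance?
2642

Step 1: Apply rule 1 to records with distance < 142
  - 2 records get bonus of 10
  - Of these, 0 records then exceed 426 and get capped
Step 2: Apply rule 2 to records with distance > 426
  - 4 records (original) are capped
Step 3: Calculate final sum = 2642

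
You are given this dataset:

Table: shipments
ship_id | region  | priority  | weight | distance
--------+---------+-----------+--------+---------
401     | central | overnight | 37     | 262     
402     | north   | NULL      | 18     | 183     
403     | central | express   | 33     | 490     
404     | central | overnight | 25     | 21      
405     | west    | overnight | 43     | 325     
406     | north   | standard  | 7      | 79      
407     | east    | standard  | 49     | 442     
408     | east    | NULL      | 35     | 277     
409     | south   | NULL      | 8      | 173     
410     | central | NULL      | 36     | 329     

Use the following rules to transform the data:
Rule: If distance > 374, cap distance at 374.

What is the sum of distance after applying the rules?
2397

Step 1: 2 records have distance > 374
Step 2: These records originally summed to 932
Step 3: After capping: 2 × 374 = 748
Step 4: Unaffected records sum: 1649
Step 5: Final sum = 748 + 1649 = 2397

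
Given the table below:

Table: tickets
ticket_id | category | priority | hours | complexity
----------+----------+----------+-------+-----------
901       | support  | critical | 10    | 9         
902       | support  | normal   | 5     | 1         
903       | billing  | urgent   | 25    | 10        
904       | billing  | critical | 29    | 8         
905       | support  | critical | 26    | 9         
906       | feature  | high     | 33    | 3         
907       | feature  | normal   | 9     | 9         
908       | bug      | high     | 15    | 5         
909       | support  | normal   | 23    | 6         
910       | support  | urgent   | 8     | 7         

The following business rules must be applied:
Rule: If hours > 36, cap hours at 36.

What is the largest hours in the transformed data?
33

Step 1: Original maximum hours = 33
Step 2: Check cap of 36 against maximum
Step 3: No records exceed the cap (max 33 <= cap 36), so no capping applies
Step 4: Maximum after transformation = 33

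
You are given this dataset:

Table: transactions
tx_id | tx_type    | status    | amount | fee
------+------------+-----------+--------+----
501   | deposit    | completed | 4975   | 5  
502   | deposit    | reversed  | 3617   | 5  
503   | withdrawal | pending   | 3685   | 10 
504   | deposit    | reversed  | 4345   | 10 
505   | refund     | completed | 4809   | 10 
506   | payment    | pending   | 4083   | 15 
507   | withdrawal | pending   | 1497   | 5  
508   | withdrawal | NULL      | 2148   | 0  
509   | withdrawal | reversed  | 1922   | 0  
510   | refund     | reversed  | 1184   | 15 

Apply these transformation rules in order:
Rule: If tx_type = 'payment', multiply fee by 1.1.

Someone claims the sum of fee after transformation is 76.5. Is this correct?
Yes, the result is correct.

Step 1: Calculate the correct sum after transformation
Step 2: Apply multiplier 1.1 to records where tx_type = 'payment'
Step 3: Correct result = 76.5
Step 4: Claimed result = 76.5
Step 5: 76.5 = 76.5 ✓
Conclusion: The claimed result is correct.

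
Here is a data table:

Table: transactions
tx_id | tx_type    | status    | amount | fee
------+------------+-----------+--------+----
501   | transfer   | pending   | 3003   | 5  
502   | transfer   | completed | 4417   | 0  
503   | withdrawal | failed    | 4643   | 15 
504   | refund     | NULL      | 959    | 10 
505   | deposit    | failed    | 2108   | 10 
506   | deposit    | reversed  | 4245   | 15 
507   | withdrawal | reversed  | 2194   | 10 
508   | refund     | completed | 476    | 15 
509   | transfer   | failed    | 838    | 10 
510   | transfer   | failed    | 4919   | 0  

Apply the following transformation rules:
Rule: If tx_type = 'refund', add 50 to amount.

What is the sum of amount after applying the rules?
27902

Step 1: Count records where tx_type = 'refund': 2
Step 2: Total bonus added: 2 × 50 = 100
Step 3: Original sum of amount: 27802
Step 4: Final sum = 27802 + 100 = 27902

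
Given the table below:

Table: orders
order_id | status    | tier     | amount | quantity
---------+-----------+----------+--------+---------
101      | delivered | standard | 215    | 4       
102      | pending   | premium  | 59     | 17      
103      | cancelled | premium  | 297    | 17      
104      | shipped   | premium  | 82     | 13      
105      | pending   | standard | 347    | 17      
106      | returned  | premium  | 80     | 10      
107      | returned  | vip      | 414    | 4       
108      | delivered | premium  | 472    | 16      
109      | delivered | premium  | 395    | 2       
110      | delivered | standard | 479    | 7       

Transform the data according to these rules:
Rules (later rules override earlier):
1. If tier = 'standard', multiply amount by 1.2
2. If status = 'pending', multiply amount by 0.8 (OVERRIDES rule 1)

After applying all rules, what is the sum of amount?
2897.6

Step 1: Rule 2 takes priority for records with status = 'pending'
  - 2 records: 406 × 0.8 = 324.8
Step 2: Rule 1 applies to remaining records with tier = 'standard'
  - 2 records: 694 × 1.2 = 832.8
Step 3: Other records unchanged: 1740
Step 4: Final sum = 324.8 + 832.8 + 1740 = 2897.6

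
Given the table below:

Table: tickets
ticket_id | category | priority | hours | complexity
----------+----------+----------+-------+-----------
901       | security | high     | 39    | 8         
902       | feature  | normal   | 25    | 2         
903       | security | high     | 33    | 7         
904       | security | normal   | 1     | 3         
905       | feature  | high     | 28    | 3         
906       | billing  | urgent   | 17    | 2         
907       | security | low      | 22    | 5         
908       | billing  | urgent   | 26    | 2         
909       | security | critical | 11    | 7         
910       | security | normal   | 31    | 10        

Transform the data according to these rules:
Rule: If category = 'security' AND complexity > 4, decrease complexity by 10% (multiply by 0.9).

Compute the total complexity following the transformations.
45.3

Step 1: Find records where category = 'security' AND complexity > 4
Step 2: 5 records match, summing to 37
Step 3: After multiplier: 37 × 0.9 = 33.3
Step 4: Unaffected records sum: 12
Step 5: Final sum = 33.3 + 12 = 45.3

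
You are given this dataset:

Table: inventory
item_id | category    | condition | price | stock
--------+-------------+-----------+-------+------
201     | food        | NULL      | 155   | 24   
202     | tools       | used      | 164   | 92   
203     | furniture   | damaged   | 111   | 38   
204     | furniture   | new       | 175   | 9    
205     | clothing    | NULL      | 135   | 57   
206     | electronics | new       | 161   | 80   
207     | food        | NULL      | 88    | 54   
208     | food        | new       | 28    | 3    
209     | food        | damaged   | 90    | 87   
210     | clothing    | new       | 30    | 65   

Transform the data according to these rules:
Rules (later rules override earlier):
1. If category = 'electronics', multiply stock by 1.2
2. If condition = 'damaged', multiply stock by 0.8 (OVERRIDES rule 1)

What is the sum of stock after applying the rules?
500.0

Step 1: Rule 2 takes priority for records with condition = 'damaged'
  - 2 records: 125 × 0.8 = 100.0
Step 2: Rule 1 applies to remaining records with category = 'electronics'
  - 1 records: 80 × 1.2 = 96.0
Step 3: Other records unchanged: 304
Step 4: Final sum = 100.0 + 96.0 + 304 = 500.0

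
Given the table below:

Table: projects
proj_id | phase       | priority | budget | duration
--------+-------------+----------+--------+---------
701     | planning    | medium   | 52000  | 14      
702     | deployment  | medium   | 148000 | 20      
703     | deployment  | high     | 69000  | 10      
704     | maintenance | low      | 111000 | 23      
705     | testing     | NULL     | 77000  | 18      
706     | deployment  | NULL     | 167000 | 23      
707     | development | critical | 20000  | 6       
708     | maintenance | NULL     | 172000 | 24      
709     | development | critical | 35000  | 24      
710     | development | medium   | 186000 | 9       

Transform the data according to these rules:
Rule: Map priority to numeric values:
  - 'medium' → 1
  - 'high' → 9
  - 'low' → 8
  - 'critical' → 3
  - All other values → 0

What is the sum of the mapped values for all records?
26

Step 1: Apply mapping to each record
Step 2: Count by status:
  'medium': 3 records × 1 = 3
  'high': 1 records × 9 = 9
  'low': 1 records × 8 = 8
  'critical': 2 records × 3 = 6
Step 3: Sum all mapped values = 26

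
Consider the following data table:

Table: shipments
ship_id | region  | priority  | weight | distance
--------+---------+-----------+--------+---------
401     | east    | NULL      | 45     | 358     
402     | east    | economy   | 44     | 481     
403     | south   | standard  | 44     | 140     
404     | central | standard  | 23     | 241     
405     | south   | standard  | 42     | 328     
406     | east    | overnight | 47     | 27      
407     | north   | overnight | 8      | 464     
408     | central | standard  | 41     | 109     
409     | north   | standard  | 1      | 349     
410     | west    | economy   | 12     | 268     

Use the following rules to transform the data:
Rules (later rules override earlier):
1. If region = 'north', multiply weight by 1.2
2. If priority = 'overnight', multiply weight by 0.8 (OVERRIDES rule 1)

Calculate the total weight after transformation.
296.2

Step 1: Rule 2 takes priority for records with priority = 'overnight'
  - 2 records: 55 × 0.8 = 44.0
Step 2: Rule 1 applies to remaining records with region = 'north'
  - 1 records: 1 × 1.2 = 1.2
Step 3: Other records unchanged: 251
Step 4: Final sum = 44.0 + 1.2 + 251 = 296.2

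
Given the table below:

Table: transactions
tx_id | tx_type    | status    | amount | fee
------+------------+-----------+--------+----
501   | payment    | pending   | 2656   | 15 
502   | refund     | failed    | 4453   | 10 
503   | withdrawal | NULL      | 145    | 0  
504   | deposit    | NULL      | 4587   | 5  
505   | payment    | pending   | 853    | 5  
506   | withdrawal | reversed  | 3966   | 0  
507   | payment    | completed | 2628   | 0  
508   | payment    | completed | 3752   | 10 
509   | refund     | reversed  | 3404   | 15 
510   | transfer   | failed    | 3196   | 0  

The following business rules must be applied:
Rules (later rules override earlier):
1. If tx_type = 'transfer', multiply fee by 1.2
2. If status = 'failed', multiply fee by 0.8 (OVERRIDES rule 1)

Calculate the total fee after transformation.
58.0

Step 1: Rule 2 takes priority for records with status = 'failed'
  - 2 records: 10 × 0.8 = 8.0
Step 2: Rule 1 applies to remaining records with tx_type = 'transfer'
  - 0 records: 0 × 1.2 = 0.0
Step 3: Other records unchanged: 50
Step 4: Final sum = 8.0 + 0.0 + 50 = 58.0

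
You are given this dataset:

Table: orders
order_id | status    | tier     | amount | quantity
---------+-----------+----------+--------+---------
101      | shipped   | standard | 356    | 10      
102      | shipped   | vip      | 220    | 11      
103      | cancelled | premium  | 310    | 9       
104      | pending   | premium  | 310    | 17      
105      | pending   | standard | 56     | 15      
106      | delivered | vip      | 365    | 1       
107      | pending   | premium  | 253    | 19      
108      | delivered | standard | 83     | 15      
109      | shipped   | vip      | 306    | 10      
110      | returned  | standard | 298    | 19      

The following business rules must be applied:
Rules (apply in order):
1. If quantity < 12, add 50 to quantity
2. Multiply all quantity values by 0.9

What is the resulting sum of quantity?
338.4

Step 1: Apply Rule 1 - Add 50 to records with quantity < 12
  - 5 records affected: 41 + (5 × 50) = 291
  - Unaffected records: 85
  - Sum after Rule 1: 376
Step 2: Apply Rule 2 - Multiply all by 0.9
  - 376 × 0.9 = 338.4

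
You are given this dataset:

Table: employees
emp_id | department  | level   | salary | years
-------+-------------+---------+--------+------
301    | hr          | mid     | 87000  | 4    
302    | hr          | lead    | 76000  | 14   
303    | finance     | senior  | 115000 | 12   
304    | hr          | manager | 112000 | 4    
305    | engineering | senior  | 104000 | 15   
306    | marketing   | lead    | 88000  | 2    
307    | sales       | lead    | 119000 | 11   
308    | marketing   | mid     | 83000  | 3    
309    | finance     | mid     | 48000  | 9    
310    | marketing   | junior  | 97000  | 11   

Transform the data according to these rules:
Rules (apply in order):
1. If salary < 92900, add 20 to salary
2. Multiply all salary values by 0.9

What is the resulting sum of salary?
836190.0

Step 1: Apply Rule 1 - Add 20 to records with salary < 92900
  - 5 records affected: 382000 + (5 × 20) = 382100
  - Unaffected records: 547000
  - Sum after Rule 1: 929100
Step 2: Apply Rule 2 - Multiply all by 0.9
  - 929100 × 0.9 = 836190.0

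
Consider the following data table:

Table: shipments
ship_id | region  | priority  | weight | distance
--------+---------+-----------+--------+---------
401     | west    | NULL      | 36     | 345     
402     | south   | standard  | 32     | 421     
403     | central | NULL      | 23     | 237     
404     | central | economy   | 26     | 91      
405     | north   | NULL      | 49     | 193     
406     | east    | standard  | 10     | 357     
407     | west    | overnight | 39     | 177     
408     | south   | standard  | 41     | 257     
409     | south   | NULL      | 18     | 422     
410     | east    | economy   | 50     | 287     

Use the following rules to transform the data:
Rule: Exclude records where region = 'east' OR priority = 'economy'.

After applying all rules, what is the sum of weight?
238

Step 1: Find records where region = 'east' OR priority = 'economy'
Step 2: 3 records match, summing to 86
Step 3: Original sum: 324
Step 4: Remaining sum = 324 - 86 = 238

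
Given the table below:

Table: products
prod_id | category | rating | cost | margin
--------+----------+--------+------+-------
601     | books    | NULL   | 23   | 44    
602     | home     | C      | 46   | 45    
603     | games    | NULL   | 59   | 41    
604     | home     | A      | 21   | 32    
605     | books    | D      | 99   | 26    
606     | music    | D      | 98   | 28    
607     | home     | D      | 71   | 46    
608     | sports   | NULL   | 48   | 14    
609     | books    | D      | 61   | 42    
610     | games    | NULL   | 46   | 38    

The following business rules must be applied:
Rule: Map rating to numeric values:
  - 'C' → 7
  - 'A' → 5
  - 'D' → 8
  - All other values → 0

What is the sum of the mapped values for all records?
44

Step 1: Apply mapping to each record
Step 2: Count by status:
  'C': 1 records × 7 = 7
  'A': 1 records × 5 = 5
  'D': 4 records × 8 = 32
Step 3: Sum all mapped values = 44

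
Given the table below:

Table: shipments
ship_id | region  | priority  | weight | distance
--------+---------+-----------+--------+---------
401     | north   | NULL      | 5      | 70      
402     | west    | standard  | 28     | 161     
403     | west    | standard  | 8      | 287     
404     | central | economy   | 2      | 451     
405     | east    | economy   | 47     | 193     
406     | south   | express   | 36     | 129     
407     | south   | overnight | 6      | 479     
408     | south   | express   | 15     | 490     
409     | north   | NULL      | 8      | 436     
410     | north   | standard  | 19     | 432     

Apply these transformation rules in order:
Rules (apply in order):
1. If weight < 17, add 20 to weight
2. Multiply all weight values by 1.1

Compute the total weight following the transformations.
323.4

Step 1: Apply Rule 1 - Add 20 to records with weight < 17
  - 6 records affected: 44 + (6 × 20) = 164
  - Unaffected records: 130
  - Sum after Rule 1: 294
Step 2: Apply Rule 2 - Multiply all by 1.1
  - 294 × 1.1 = 323.4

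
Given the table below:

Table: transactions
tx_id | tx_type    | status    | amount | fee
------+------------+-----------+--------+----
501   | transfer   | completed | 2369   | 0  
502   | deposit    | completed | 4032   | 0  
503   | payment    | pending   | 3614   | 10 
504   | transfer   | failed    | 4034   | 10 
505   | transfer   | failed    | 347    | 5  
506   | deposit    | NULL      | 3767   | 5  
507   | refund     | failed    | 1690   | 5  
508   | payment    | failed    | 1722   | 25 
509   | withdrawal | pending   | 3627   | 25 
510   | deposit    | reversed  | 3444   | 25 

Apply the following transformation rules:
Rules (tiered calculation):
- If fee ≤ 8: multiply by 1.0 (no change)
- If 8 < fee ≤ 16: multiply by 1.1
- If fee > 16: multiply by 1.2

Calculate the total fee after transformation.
127.0

Step 1: Tier 1 (fee ≤ 8): 5 records, sum = 15 × 1.0 = 15.0
Step 2: Tier 2 (8 < fee ≤ 16): 2 records, sum = 20 × 1.1 = 22.0
Step 3: Tier 3 (fee > 16): 3 records, sum = 75 × 1.2 = 90.0
Step 4: Final sum = 15.0 + 22.0 + 90.0 = 127.0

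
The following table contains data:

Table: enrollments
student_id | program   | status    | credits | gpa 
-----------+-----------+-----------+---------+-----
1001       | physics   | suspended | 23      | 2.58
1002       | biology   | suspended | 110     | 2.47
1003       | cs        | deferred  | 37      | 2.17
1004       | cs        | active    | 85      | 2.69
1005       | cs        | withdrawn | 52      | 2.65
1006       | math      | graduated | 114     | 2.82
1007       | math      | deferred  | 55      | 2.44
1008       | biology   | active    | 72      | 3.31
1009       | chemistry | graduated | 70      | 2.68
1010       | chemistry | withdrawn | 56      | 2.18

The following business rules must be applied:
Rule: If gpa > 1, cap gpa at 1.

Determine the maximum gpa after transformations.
1

Step 1: Original maximum gpa = 3.31
Step 2: Apply cap at 1
Step 3: 10 records had gpa > 1 and were capped
Step 4: Maximum after transformation = 1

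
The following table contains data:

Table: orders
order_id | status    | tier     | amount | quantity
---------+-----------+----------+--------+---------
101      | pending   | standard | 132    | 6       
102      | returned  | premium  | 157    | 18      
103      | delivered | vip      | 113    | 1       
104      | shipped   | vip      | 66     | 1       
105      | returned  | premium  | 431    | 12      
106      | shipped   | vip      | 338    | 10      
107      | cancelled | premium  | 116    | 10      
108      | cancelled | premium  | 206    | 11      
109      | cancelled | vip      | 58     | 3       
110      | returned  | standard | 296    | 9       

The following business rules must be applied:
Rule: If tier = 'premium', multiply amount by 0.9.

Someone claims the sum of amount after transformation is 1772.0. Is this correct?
No, the correct result is 1822.0.

Step 1: Calculate the correct sum after transformation
Step 2: Apply multiplier 0.9 to records where tier = 'premium'
Step 3: Correct result = 1822.0
Step 4: Claimed result = 1772.0
Step 5: 1822.0 ≠ 1772.0
Conclusion: The claimed result is incorrect. The correct answer is 1822.0.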